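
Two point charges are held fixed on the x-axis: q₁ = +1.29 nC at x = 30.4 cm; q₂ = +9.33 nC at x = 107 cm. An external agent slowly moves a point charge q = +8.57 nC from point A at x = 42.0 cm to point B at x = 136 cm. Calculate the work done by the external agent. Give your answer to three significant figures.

6.10×10⁻⁷ J

For quasistatic motion the external work equals the change in potential energy: W_ext = qΔV = q(V_B − V_A).
At A: distances to the source charges are 0.116 m, 0.650 m; V_A = Σ kqᵢ/rᵢ = 229 V.
At B: distances to the source charges are 1.06 m, 0.290 m; V_B = Σ kqᵢ/rᵢ = 300 V.
ΔV = V_B − V_A = 71.2 V.
W_ext = qΔV = (8.57×10⁻⁹ C)(71.2 V) = 6.10×10⁻⁷ J.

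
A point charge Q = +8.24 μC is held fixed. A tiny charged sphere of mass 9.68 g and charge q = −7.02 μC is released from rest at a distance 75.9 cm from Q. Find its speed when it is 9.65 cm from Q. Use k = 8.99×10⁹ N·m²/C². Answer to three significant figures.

Only the electrostatic force acts, so mechanical energy is conserved: ½mv² = U₁ − U₂ = kQq(1/r₁ − 1/r₂).
U₁ − U₂ = (8.99×10⁹ N·m²/C²)(8.24×10⁻⁶ C)(-7.02×10⁻⁶ C)(1/0.759 − 1/0.0965) = 4.70 J.
v = √(2·4.70/9.68×10⁻³) = 31.2 m/s.

31.2 m/s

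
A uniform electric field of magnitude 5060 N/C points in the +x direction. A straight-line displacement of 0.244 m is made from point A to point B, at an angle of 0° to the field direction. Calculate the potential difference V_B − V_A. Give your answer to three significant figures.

Only the component of displacement along E changes the potential: ΔV = −E·d·cosθ.
ΔV = −(5060 V/m)(0.244 m)cos0° = -1230 V.

-1230 V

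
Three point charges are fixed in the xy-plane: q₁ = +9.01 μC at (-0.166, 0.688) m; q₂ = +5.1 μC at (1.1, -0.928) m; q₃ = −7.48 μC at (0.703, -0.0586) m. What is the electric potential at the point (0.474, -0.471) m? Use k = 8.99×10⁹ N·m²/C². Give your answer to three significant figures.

-2.22×10⁴ V

The total potential is the scalar sum of each charge's contribution, V = Σ kqᵢ/rᵢ.
Distances from the field point to each charge: r₁ = 1.32 m, r₂ = 0.775 m, r₃ = 0.472 m.
V = k[(9.01×10⁻⁶)/(1.32) + (5.10×10⁻⁶)/(0.775) + (-7.48×10⁻⁶)/(0.472)] = -2.22×10⁴ V.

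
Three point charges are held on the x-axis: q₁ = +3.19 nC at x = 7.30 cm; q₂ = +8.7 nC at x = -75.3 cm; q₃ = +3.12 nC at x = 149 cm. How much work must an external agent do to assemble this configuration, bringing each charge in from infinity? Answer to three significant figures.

4.74×10⁻⁷ J

The work to assemble the configuration equals its total potential energy, U = Σ kqᵢqⱼ/rᵢⱼ over all pairs.
Pair separations: r₁₂ = 0.826 m, r₁₃ = 1.42 m, r₂₃ = 2.24 m.
U = (3.02×10⁻⁷) + (6.31×10⁻⁸) + (1.09×10⁻⁷) = 4.74×10⁻⁷ J.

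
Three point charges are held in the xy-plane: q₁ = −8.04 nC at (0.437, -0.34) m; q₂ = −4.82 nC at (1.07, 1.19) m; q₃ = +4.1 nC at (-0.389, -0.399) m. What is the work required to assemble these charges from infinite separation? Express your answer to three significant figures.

The work to assemble the configuration equals its total potential energy, U = Σ kqᵢqⱼ/rᵢⱼ over all pairs.
Pair separations: r₁₂ = 1.66 m, r₁₃ = 0.828 m, r₂₃ = 2.16 m.
U = (2.10×10⁻⁷) + (-3.58×10⁻⁷) + (-8.24×10⁻⁸) = -2.30×10⁻⁷ J.

-2.30×10⁻⁷ J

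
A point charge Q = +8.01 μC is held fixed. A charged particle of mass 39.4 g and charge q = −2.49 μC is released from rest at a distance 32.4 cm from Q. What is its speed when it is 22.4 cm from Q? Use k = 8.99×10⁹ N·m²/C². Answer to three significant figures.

3.54 m/s

Only the electrostatic force acts, so mechanical energy is conserved: ½mv² = U₁ − U₂ = kQq(1/r₁ − 1/r₂).
U₁ − U₂ = (8.99×10⁹ N·m²/C²)(8.01×10⁻⁶ C)(-2.49×10⁻⁶ C)(1/0.324 − 1/0.224) = 0.247 J.
v = √(2·0.247/0.0394) = 3.54 m/s.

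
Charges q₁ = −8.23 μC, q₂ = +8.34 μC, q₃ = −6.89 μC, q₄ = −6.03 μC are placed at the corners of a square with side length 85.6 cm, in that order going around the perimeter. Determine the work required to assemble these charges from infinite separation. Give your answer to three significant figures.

The work to assemble the configuration equals its total potential energy, U = Σ kqᵢqⱼ/rᵢⱼ over all pairs.
The four side pairs have separation 0.856 m and the two diagonal pairs 1.21 m.
Summing all 6 pair terms gives U = -0.319 J.

-0.319 J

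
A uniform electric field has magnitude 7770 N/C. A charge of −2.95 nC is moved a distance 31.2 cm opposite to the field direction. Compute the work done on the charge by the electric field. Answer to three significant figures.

7.15×10⁻⁶ J

The potential change for a displacement 31.2 cm opposite to the field direction is ΔV = +Ed = 2420 V.
W_field = −qΔV = 7.15×10⁻⁶ J.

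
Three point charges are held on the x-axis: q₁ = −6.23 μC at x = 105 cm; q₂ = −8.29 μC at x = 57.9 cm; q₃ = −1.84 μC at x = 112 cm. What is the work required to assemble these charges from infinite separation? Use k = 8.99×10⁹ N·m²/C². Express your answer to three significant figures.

The assembly work is the sum of pairwise potential energies, U = Σ_{i<j} kqᵢqⱼ/rᵢⱼ.
Pair separations: r₁₂ = 0.471 m, r₁₃ = 0.0700 m, r₂₃ = 0.541 m.
U = (0.986) + (1.47) + (0.253) = 2.71 J.

2.71 J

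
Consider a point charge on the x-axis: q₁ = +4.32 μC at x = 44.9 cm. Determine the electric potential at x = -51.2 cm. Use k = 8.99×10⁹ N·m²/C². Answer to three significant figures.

4.04×10⁴ V

Electric potential is a scalar, so the contributions from each charge add algebraically: V = Σ kqᵢ/rᵢ.
V = k[(4.32×10⁻⁶)/(0.961)] = 4.04×10⁴ V.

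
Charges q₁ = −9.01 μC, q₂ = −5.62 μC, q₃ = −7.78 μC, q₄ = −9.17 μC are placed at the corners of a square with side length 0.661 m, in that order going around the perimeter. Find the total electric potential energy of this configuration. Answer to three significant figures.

4.55 J

The work to assemble the configuration equals its total potential energy, U = Σ kqᵢqⱼ/rᵢⱼ over all pairs.
The four side pairs have separation 0.661 m and the two diagonal pairs 0.935 m.
Summing all 6 pair terms gives U = 4.55 J.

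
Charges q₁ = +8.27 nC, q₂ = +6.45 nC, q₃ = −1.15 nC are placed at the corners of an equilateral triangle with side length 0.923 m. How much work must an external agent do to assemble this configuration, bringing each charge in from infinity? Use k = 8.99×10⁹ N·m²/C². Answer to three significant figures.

3.55×10⁻⁷ J

The work to assemble the configuration equals its total potential energy, U = Σ kqᵢqⱼ/rᵢⱼ over all pairs.
All three pair separations equal the side length, 0.923 m.
U = (5.20×10⁻⁷) + (-9.26×10⁻⁸) + (-7.22×10⁻⁸) = 3.55×10⁻⁷ J.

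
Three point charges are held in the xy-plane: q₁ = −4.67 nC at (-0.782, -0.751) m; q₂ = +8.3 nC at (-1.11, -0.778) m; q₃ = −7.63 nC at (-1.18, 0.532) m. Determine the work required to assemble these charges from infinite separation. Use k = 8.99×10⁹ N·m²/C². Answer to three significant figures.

The assembly work is the sum of pairwise potential energies, U = Σ_{i<j} kqᵢqⱼ/rᵢⱼ.
Pair separations: r₁₂ = 0.329 m, r₁₃ = 1.34 m, r₂₃ = 1.31 m.
U = (-1.06×10⁻⁶) + (2.38×10⁻⁷) + (-4.34×10⁻⁷) = -1.25×10⁻⁶ J.

-1.25×10⁻⁶ J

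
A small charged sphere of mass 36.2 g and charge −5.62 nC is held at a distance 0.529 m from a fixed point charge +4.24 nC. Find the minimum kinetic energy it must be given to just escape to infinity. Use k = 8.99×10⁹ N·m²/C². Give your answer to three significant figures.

To just escape, total mechanical energy must reach zero at infinity: ½mv²_min + U = 0, so ½mv²_min = −U = |kQq|/r.
|U| = |kQq|/r = (8.99×10⁹ N·m²/C²)(4.24×10⁻⁹)(5.62×10⁻⁹)/(0.529) = 4.05×10⁻⁷ J.

4.05×10⁻⁷ J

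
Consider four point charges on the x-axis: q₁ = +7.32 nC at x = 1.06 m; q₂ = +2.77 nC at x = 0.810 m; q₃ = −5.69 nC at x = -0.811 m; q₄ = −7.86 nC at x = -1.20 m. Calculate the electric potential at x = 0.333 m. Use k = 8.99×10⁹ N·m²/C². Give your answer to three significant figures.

The total potential is the scalar sum of each charge's contribution, V = Σ kqᵢ/rᵢ.
Distances from the field point to each charge: r₁ = 0.727 m, r₂ = 0.477 m, r₃ = 1.14 m, r₄ = 1.53 m.
V = k[(7.32×10⁻⁹)/(0.727) + (2.77×10⁻⁹)/(0.477) + (-5.69×10⁻⁹)/(1.14) + (-7.86×10⁻⁹)/(1.53)] = 51.9 V.

51.9 V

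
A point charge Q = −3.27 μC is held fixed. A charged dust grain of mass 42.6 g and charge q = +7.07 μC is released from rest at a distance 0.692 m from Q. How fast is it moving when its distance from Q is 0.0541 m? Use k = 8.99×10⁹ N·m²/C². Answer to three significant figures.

12.9 m/s

Only the electrostatic force acts, so mechanical energy is conserved: ½mv² = U₁ − U₂ = kQq(1/r₁ − 1/r₂).
U₁ − U₂ = (8.99×10⁹ N·m²/C²)(-3.27×10⁻⁶ C)(7.07×10⁻⁶ C)(1/0.692 − 1/0.0541) = 3.54 J.
v = √(2·3.54/0.0426) = 12.9 m/s.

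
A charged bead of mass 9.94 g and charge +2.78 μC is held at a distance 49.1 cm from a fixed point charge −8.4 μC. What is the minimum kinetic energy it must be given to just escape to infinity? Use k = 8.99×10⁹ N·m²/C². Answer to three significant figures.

To just escape, total mechanical energy must reach zero at infinity: ½mv²_min + U = 0, so ½mv²_min = −U = |kQq|/r.
|U| = |kQq|/r = (8.99×10⁹ N·m²/C²)(8.40×10⁻⁶)(2.78×10⁻⁶)/(0.491) = 0.428 J.

0.428 J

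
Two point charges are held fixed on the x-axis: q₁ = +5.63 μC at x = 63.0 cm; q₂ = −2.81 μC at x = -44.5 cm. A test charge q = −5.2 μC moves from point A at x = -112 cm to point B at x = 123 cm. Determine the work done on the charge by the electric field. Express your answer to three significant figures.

The work done by the electric force is W_field = −ΔU = −q(V_B − V_A) = q(V_A − V_B).
At A: distances to the source charges are 1.75 m, 0.675 m; V_A = Σ kqᵢ/rᵢ = -8500 V.
At B: distances to the source charges are 0.600 m, 1.68 m; V_B = Σ kqᵢ/rᵢ = 6.93×10⁴ V.
ΔV = V_B − V_A = 7.78×10⁴ V.
W_field = −qΔV = −(-5.20×10⁻⁶ C)(7.78×10⁴ V) = 0.404 J.

0.404 J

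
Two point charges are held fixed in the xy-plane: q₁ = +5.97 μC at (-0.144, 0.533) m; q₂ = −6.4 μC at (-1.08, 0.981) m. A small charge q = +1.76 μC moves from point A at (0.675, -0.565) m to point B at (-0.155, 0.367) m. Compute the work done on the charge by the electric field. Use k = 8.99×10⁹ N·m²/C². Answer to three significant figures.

The work done by the electric force is W_field = −ΔU = −q(V_B − V_A) = q(V_A − V_B).
At A: distances to the source charges are 1.37 m, 2.34 m; V_A = Σ kqᵢ/rᵢ = 1.46×10⁴ V.
At B: distances to the source charges are 0.166 m, 1.11 m; V_B = Σ kqᵢ/rᵢ = 2.71×10⁵ V.
ΔV = V_B − V_A = 2.56×10⁵ V.
W_field = −qΔV = −(1.76×10⁻⁶ C)(2.56×10⁵ V) = -0.451 J.

-0.451 J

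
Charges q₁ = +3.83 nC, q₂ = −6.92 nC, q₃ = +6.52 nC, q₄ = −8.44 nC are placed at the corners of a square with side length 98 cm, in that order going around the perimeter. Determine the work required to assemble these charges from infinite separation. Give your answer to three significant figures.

-9.18×10⁻⁷ J

The work to assemble the configuration equals its total potential energy, U = Σ kqᵢqⱼ/rᵢⱼ over all pairs.
The four side pairs have separation 0.980 m and the two diagonal pairs 1.39 m.
Summing all 6 pair terms gives U = -9.18×10⁻⁷ J.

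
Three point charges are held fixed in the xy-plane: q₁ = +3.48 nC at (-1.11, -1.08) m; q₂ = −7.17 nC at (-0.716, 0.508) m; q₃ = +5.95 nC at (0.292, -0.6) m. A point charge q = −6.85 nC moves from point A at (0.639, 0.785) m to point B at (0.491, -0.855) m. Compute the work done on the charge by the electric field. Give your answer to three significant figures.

1.00×10⁻⁶ J

The work done by the electric force is W_field = −ΔU = −q(V_B − V_A) = q(V_A − V_B).
At A: distances to the source charges are 2.56 m, 1.38 m, 1.43 m; V_A = Σ kqᵢ/rᵢ = 3.09 V.
At B: distances to the source charges are 1.62 m, 1.82 m, 0.323 m; V_B = Σ kqᵢ/rᵢ = 149 V.
ΔV = V_B − V_A = 146 V.
W_field = −qΔV = −(-6.85×10⁻⁹ C)(146 V) = 1.00×10⁻⁶ J.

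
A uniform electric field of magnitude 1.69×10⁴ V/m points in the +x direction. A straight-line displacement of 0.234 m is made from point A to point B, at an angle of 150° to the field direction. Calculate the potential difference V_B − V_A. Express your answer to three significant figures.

3420 V

Only the component of displacement along E changes the potential: ΔV = −E·d·cosθ.
ΔV = −(1.69×10⁴ V/m)(0.234 m)cos150° = 3420 V.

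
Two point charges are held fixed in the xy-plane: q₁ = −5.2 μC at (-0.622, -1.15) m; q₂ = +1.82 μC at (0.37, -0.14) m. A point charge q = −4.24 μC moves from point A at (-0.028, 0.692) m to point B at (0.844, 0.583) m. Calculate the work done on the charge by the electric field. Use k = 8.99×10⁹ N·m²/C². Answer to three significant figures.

0.0201 J

The work done by the electric force is W_field = −ΔU = −q(V_B − V_A) = q(V_A − V_B).
At A: distances to the source charges are 1.94 m, 0.922 m; V_A = Σ kqᵢ/rᵢ = -6410 V.
At B: distances to the source charges are 2.27 m, 0.865 m; V_B = Σ kqᵢ/rᵢ = -1670 V.
ΔV = V_B − V_A = 4740 V.
W_field = −qΔV = −(-4.24×10⁻⁶ C)(4740 V) = 0.0201 J.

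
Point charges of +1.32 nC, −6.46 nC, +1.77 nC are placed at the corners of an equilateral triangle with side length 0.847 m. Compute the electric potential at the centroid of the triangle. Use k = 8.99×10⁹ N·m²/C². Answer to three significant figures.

Electric potential is a scalar, so the contributions from each charge add algebraically: V = Σ kqᵢ/rᵢ.
The distance from each vertex to the centroid is a/√3 = 0.489 m.
V = k[(1.32×10⁻⁹)/(0.489) + (-6.46×10⁻⁹)/(0.489) + (1.77×10⁻⁹)/(0.489)] = -62.0 V.

-62.0 V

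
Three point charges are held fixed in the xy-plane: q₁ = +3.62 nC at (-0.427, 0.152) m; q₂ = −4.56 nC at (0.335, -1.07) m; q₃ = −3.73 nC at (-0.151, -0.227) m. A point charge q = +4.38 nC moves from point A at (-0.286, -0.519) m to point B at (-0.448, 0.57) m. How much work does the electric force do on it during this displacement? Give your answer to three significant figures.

-5.34×10⁻⁷ J

The work done by the electric force is W_field = −ΔU = −q(V_B − V_A) = q(V_A − V_B).
At A: distances to the source charges are 0.686 m, 0.830 m, 0.322 m; V_A = Σ kqᵢ/rᵢ = -106 V.
At B: distances to the source charges are 0.419 m, 1.82 m, 0.851 m; V_B = Σ kqᵢ/rᵢ = 15.8 V.
ΔV = V_B − V_A = 122 V.
W_field = −qΔV = −(4.38×10⁻⁹ C)(122 V) = -5.34×10⁻⁷ J.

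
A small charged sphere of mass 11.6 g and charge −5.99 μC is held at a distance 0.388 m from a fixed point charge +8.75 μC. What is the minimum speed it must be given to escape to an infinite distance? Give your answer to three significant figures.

To just escape, total mechanical energy must reach zero at infinity: ½mv²_min + U = 0, so ½mv²_min = −U = |kQq|/r.
|U| = |kQq|/r = (8.99×10⁹ N·m²/C²)(8.75×10⁻⁶)(5.99×10⁻⁶)/(0.388) = 1.21 J.
v_min = √(2|U|/m) = √(2·1.21/0.0116) = 14.5 m/s.

14.5 m/s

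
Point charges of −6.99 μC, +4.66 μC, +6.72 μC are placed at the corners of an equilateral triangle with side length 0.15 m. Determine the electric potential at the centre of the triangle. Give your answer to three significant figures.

4.56×10⁵ V

Electric potential is a scalar, so the contributions from each charge add algebraically: V = Σ kqᵢ/rᵢ.
The distance from each vertex to the centroid is a/√3 = 0.0866 m.
V = k[(-6.99×10⁻⁶)/(0.0866) + (4.66×10⁻⁶)/(0.0866) + (6.72×10⁻⁶)/(0.0866)] = 4.56×10⁵ V.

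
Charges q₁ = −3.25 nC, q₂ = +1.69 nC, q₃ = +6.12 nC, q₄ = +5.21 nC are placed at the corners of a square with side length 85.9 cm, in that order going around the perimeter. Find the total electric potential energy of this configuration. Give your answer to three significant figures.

1.25×10⁻⁷ J

The work to assemble the configuration equals its total potential energy, U = Σ kqᵢqⱼ/rᵢⱼ over all pairs.
The four side pairs have separation 0.859 m and the two diagonal pairs 1.21 m.
Summing all 6 pair terms gives U = 1.25×10⁻⁷ J.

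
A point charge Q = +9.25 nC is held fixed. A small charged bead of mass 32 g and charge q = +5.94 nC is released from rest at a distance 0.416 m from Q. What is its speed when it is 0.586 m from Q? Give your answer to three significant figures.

Only the electrostatic force acts, so mechanical energy is conserved: ½mv² = U₁ − U₂ = kQq(1/r₁ − 1/r₂).
U₁ − U₂ = (8.99×10⁹ N·m²/C²)(9.25×10⁻⁹ C)(5.94×10⁻⁹ C)(1/0.416 − 1/0.586) = 3.44×10⁻⁷ J.
v = √(2·3.44×10⁻⁷/0.0320) = 4.64×10⁻³ m/s.

4.64×10⁻³ m/s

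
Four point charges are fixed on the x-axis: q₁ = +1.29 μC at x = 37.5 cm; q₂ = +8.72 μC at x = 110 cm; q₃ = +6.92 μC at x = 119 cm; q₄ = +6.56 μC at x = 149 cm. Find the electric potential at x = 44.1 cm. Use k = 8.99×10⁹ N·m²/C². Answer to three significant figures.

The total potential is the scalar sum of each charge's contribution, V = Σ kqᵢ/rᵢ.
Distances from the field point to each charge: r₁ = 0.0660 m, r₂ = 0.659 m, r₃ = 0.749 m, r₄ = 1.05 m.
V = k[(1.29×10⁻⁶)/(0.0660) + (8.72×10⁻⁶)/(0.659) + (6.92×10⁻⁶)/(0.749) + (6.56×10⁻⁶)/(1.05)] = 4.34×10⁵ V.

4.34×10⁵ V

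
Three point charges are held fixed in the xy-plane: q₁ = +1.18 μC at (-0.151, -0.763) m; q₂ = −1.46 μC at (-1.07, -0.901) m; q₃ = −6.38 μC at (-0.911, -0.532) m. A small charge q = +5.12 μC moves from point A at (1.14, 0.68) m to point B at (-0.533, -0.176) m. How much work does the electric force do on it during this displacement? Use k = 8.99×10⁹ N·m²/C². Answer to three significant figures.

The work done by the electric force is W_field = −ΔU = −q(V_B − V_A) = q(V_A − V_B).
At A: distances to the source charges are 1.94 m, 2.72 m, 2.38 m; V_A = Σ kqᵢ/rᵢ = -2.34×10⁴ V.
At B: distances to the source charges are 0.700 m, 0.902 m, 0.519 m; V_B = Σ kqᵢ/rᵢ = -1.10×10⁵ V.
ΔV = V_B − V_A = -8.64×10⁴ V.
W_field = −qΔV = −(5.12×10⁻⁶ C)(-8.64×10⁴ V) = 0.443 J.

0.443 J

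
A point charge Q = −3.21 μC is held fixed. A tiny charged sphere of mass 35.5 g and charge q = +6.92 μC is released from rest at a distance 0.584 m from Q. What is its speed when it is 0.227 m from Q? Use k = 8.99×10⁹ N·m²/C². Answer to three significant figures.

5.50 m/s

Only the electrostatic force acts, so mechanical energy is conserved: ½mv² = U₁ − U₂ = kQq(1/r₁ − 1/r₂).
U₁ − U₂ = (8.99×10⁹ N·m²/C²)(-3.21×10⁻⁶ C)(6.92×10⁻⁶ C)(1/0.584 − 1/0.227) = 0.538 J.
v = √(2·0.538/0.0355) = 5.50 m/s.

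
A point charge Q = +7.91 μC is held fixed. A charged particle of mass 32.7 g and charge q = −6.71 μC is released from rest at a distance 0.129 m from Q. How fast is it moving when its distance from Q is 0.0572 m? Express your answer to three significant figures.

16.9 m/s

Only the electrostatic force acts, so mechanical energy is conserved: ½mv² = U₁ − U₂ = kQq(1/r₁ − 1/r₂).
U₁ − U₂ = (8.99×10⁹ N·m²/C²)(7.91×10⁻⁶ C)(-6.71×10⁻⁶ C)(1/0.129 − 1/0.0572) = 4.64 J.
v = √(2·4.64/0.0327) = 16.9 m/s.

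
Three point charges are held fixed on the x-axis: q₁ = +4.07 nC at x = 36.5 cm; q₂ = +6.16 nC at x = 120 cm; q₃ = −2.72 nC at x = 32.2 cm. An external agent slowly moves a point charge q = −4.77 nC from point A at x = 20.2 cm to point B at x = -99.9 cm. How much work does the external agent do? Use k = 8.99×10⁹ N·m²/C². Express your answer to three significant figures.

2.04×10⁻⁷ J

For quasistatic motion the external work equals the change in potential energy: W_ext = qΔV = q(V_B − V_A).
At A: distances to the source charges are 0.163 m, 0.998 m, 0.120 m; V_A = Σ kqᵢ/rᵢ = 76.2 V.
At B: distances to the source charges are 1.36 m, 2.20 m, 1.32 m; V_B = Σ kqᵢ/rᵢ = 33.5 V.
ΔV = V_B − V_A = -42.7 V.
W_ext = qΔV = (-4.77×10⁻⁹ C)(-42.7 V) = 2.04×10⁻⁷ J.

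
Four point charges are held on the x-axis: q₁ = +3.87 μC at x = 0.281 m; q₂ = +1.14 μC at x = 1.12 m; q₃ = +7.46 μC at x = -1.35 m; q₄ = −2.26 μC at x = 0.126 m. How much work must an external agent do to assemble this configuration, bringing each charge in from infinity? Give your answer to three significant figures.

The work to assemble the configuration equals its total potential energy, U = Σ kqᵢqⱼ/rᵢⱼ over all pairs.
Pair separations: r₁₂ = 0.839 m, r₁₃ = 1.63 m, r₁₄ = 0.155 m, r₂₃ = 2.47 m, r₂₄ = 0.994 m, r₃₄ = 1.48 m.
Summing all 6 pair terms gives U = -0.396 J.

-0.396 J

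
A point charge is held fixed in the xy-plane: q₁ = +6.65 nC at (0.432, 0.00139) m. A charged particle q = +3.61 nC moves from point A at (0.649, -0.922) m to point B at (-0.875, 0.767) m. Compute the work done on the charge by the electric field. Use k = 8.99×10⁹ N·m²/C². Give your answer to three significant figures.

8.50×10⁻⁸ J

The work done by the electric force is W_field = −ΔU = −q(V_B − V_A) = q(V_A − V_B).
At A: distance to the source charge is 0.949 m; V_A = kq₁/r = 63.0 V.
At B: distance to the source charge is 1.51 m; V_B = kq₁/r = 39.5 V.
ΔV = V_B − V_A = -23.6 V.
W_field = −qΔV = −(3.61×10⁻⁹ C)(-23.6 V) = 8.50×10⁻⁸ J.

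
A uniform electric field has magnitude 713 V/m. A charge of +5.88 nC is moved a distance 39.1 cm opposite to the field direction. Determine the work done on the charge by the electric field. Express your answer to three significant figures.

-1.64×10⁻⁶ J

The potential change for a displacement 39.1 cm opposite to the field direction is ΔV = +Ed = 279 V.
W_field = −qΔV = -1.64×10⁻⁶ J.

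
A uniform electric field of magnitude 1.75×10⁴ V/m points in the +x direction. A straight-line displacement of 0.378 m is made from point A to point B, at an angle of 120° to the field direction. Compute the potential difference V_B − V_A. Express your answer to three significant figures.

Only the component of displacement along E changes the potential: ΔV = −E·d·cosθ.
ΔV = −(1.75×10⁴ V/m)(0.378 m)cos120° = 3310 V.

3310 V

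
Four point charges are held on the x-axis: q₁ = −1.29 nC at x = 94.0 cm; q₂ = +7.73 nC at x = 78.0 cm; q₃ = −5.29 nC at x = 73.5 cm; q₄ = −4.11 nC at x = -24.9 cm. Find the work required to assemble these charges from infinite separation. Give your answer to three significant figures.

-8.47×10⁻⁶ J

The work to assemble the configuration equals its total potential energy, U = Σ kqᵢqⱼ/rᵢⱼ over all pairs.
Pair separations: r₁₂ = 0.160 m, r₁₃ = 0.205 m, r₁₄ = 1.19 m, r₂₃ = 0.0450 m, r₂₄ = 1.03 m, r₃₄ = 0.984 m.
Summing all 6 pair terms gives U = -8.47×10⁻⁶ J.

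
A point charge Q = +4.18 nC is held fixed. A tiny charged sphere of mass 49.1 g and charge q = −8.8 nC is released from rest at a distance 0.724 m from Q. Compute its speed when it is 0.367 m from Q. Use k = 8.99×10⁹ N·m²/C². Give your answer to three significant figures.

Only the electrostatic force acts, so mechanical energy is conserved: ½mv² = U₁ − U₂ = kQq(1/r₁ − 1/r₂).
U₁ − U₂ = (8.99×10⁹ N·m²/C²)(4.18×10⁻⁹ C)(-8.80×10⁻⁹ C)(1/0.724 − 1/0.367) = 4.44×10⁻⁷ J.
v = √(2·4.44×10⁻⁷/0.0491) = 4.25×10⁻³ m/s.

4.25×10⁻³ m/s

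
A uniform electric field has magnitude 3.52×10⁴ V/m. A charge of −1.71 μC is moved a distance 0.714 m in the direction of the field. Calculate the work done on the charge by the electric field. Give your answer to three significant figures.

The potential change for a displacement 0.714 m in the direction of the field is ΔV = −Ed = -2.51×10⁴ V.
W_field = −qΔV = -0.0430 J.

-0.0430 J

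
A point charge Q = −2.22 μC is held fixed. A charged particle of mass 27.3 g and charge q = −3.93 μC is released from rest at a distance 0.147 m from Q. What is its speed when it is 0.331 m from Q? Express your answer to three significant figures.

Only the electrostatic force acts, so mechanical energy is conserved: ½mv² = U₁ − U₂ = kQq(1/r₁ − 1/r₂).
U₁ − U₂ = (8.99×10⁹ N·m²/C²)(-2.22×10⁻⁶ C)(-3.93×10⁻⁶ C)(1/0.147 − 1/0.331) = 0.297 J.
v = √(2·0.297/0.0273) = 4.66 m/s.

4.66 m/s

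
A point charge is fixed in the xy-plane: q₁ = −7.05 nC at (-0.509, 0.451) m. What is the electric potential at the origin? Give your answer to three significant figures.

Electric potential is a scalar, so the contributions from each charge add algebraically: V = Σ kqᵢ/rᵢ.
Distances from the field point to each charge: r₁ = 0.680 m.
V = k[(-7.05×10⁻⁹)/(0.680)] = -93.2 V.

-93.2 V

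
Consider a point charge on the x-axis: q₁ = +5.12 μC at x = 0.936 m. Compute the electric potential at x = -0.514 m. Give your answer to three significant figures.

Electric potential is a scalar, so the contributions from each charge add algebraically: V = Σ kqᵢ/rᵢ.
V = k[(5.12×10⁻⁶)/(1.45)] = 3.17×10⁴ V.

3.17×10⁴ V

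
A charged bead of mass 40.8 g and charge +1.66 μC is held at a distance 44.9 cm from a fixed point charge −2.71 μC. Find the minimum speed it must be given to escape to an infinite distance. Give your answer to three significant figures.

To just escape, total mechanical energy must reach zero at infinity: ½mv²_min + U = 0, so ½mv²_min = −U = |kQq|/r.
|U| = |kQq|/r = (8.99×10⁹ N·m²/C²)(2.71×10⁻⁶)(1.66×10⁻⁶)/(0.449) = 0.0901 J.
v_min = √(2|U|/m) = √(2·0.0901/0.0408) = 2.10 m/s.

2.10 m/s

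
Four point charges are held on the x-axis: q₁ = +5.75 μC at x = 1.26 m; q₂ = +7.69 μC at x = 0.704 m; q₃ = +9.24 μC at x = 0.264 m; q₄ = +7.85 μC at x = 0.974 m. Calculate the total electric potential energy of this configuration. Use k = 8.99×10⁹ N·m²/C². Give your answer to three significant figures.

6.99 J

The assembly work is the sum of pairwise potential energies, U = Σ_{i<j} kqᵢqⱼ/rᵢⱼ.
Pair separations: r₁₂ = 0.556 m, r₁₃ = 0.996 m, r₁₄ = 0.286 m, r₂₃ = 0.440 m, r₂₄ = 0.270 m, r₃₄ = 0.710 m.
Summing all 6 pair terms gives U = 6.99 J.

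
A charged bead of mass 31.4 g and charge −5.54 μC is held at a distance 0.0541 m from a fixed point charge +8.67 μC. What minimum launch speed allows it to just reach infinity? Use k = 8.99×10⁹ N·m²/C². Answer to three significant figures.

To just escape, total mechanical energy must reach zero at infinity: ½mv²_min + U = 0, so ½mv²_min = −U = |kQq|/r.
|U| = |kQq|/r = (8.99×10⁹ N·m²/C²)(8.67×10⁻⁶)(5.54×10⁻⁶)/(0.0541) = 7.98 J.
v_min = √(2|U|/m) = √(2·7.98/0.0314) = 22.5 m/s.

22.5 m/s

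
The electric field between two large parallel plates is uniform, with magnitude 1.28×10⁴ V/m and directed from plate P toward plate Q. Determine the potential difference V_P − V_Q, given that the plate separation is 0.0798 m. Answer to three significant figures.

1020 V

In a uniform field, potential decreases in the direction of E: ΔV = −E·d for a displacement d parallel to E.
Going from Q to P is a displacement of 0.0798 m opposite to the field, so V_P − V_Q = +Ed = 1020 V.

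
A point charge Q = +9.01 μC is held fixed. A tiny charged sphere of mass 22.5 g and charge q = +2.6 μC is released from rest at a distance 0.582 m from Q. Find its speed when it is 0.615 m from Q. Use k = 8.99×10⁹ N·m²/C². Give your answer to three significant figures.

Only the electrostatic force acts, so mechanical energy is conserved: ½mv² = U₁ − U₂ = kQq(1/r₁ − 1/r₂).
U₁ − U₂ = (8.99×10⁹ N·m²/C²)(9.01×10⁻⁶ C)(2.60×10⁻⁶ C)(1/0.582 − 1/0.615) = 0.0194 J.
v = √(2·0.0194/0.0225) = 1.31 m/s.

1.31 m/s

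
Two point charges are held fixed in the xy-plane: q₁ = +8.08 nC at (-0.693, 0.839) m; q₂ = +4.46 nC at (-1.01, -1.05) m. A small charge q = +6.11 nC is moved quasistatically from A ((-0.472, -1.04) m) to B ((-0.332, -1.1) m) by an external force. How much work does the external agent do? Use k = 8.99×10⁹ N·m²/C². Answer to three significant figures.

-1.04×10⁻⁷ J

For quasistatic motion the external work equals the change in potential energy: W_ext = qΔV = q(V_B − V_A).
At A: distances to the source charges are 1.89 m, 0.538 m; V_A = Σ kqᵢ/rᵢ = 113 V.
At B: distances to the source charges are 1.97 m, 0.680 m; V_B = Σ kqᵢ/rᵢ = 95.8 V.
ΔV = V_B − V_A = -17.1 V.
W_ext = qΔV = (6.11×10⁻⁹ C)(-17.1 V) = -1.04×10⁻⁷ J.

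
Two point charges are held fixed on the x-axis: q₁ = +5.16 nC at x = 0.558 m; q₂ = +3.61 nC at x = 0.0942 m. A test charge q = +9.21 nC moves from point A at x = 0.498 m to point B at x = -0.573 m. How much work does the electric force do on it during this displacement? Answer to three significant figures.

7.04×10⁻⁶ J

The work done by the electric force is W_field = −ΔU = −q(V_B − V_A) = q(V_A − V_B).
At A: distances to the source charges are 0.0600 m, 0.404 m; V_A = Σ kqᵢ/rᵢ = 854 V.
At B: distances to the source charges are 1.13 m, 0.667 m; V_B = Σ kqᵢ/rᵢ = 89.7 V.
ΔV = V_B − V_A = -764 V.
W_field = −qΔV = −(9.21×10⁻⁹ C)(-764 V) = 7.04×10⁻⁶ J.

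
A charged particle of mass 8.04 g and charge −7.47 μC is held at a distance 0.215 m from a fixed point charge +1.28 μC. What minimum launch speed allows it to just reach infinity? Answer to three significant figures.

9.97 m/s

To just escape, total mechanical energy must reach zero at infinity: ½mv²_min + U = 0, so ½mv²_min = −U = |kQq|/r.
|U| = |kQq|/r = (8.99×10⁹ N·m²/C²)(1.28×10⁻⁶)(7.47×10⁻⁶)/(0.215) = 0.400 J.
v_min = √(2|U|/m) = √(2·0.400/8.04×10⁻³) = 9.97 m/s.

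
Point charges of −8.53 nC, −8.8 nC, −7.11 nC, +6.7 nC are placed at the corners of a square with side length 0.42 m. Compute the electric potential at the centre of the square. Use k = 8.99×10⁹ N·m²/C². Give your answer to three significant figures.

-537 V

Electric potential is a scalar, so the contributions from each charge add algebraically: V = Σ kqᵢ/rᵢ.
The distance from each corner to the centre is a√2/2 = 0.297 m.
V = k[(-8.53×10⁻⁹)/(0.297) + (-8.80×10⁻⁹)/(0.297) + (-7.11×10⁻⁹)/(0.297) + (6.70×10⁻⁹)/(0.297)] = -537 V.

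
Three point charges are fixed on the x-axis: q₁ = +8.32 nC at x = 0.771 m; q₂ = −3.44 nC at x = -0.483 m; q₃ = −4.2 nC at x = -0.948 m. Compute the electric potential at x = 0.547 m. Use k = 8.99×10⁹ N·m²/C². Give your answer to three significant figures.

279 V

The total potential is the scalar sum of each charge's contribution, V = Σ kqᵢ/rᵢ.
Distances from the field point to each charge: r₁ = 0.224 m, r₂ = 1.03 m, r₃ = 1.50 m.
V = k[(8.32×10⁻⁹)/(0.224) + (-3.44×10⁻⁹)/(1.03) + (-4.20×10⁻⁹)/(1.50)] = 279 V.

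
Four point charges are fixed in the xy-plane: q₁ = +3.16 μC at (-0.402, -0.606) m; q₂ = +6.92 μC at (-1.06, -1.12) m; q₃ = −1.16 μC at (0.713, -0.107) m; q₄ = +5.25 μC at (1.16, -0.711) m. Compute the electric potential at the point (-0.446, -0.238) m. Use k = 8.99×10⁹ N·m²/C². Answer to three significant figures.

The total potential is the scalar sum of each charge's contribution, V = Σ kqᵢ/rᵢ.
Distances from the field point to each charge: r₁ = 0.371 m, r₂ = 1.07 m, r₃ = 1.17 m, r₄ = 1.67 m.
V = k[(3.16×10⁻⁶)/(0.371) + (6.92×10⁻⁶)/(1.07) + (-1.16×10⁻⁶)/(1.17) + (5.25×10⁻⁶)/(1.67)] = 1.54×10⁵ V.

1.54×10⁵ V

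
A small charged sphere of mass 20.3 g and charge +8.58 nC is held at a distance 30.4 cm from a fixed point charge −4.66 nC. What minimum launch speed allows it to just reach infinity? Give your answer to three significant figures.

0.0108 m/s

To just escape, total mechanical energy must reach zero at infinity: ½mv²_min + U = 0, so ½mv²_min = −U = |kQq|/r.
|U| = |kQq|/r = (8.99×10⁹ N·m²/C²)(4.66×10⁻⁹)(8.58×10⁻⁹)/(0.304) = 1.18×10⁻⁶ J.
v_min = √(2|U|/m) = √(2·1.18×10⁻⁶/0.0203) = 0.0108 m/s.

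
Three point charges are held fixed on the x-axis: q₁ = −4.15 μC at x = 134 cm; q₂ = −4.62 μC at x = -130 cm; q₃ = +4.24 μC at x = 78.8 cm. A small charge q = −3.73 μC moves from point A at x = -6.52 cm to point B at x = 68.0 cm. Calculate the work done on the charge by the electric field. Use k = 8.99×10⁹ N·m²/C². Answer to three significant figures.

1.09 J

The work done by the electric force is W_field = −ΔU = −q(V_B − V_A) = q(V_A − V_B).
At A: distances to the source charges are 1.41 m, 1.23 m, 0.853 m; V_A = Σ kqᵢ/rᵢ = -1.55×10⁴ V.
At B: distances to the source charges are 0.660 m, 1.98 m, 0.108 m; V_B = Σ kqᵢ/rᵢ = 2.75×10⁵ V.
ΔV = V_B − V_A = 2.91×10⁵ V.
W_field = −qΔV = −(-3.73×10⁻⁶ C)(2.91×10⁵ V) = 1.09 J.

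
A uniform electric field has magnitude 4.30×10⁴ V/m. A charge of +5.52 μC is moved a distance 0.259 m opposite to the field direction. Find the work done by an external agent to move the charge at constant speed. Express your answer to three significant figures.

0.0615 J

The potential change for a displacement 0.259 m opposite to the field direction is ΔV = +Ed = 1.11×10⁴ V.
W_ext = qΔV = 0.0615 J.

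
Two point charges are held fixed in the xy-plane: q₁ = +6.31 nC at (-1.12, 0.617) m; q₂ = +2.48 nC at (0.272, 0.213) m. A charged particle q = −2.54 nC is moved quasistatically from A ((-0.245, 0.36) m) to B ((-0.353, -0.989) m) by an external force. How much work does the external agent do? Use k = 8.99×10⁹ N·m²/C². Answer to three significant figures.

1.41×10⁻⁷ J

For quasistatic motion the external work equals the change in potential energy: W_ext = qΔV = q(V_B − V_A).
At A: distances to the source charges are 0.912 m, 0.537 m; V_A = Σ kqᵢ/rᵢ = 104 V.
At B: distances to the source charges are 1.78 m, 1.35 m; V_B = Σ kqᵢ/rᵢ = 48.3 V.
ΔV = V_B − V_A = -55.4 V.
W_ext = qΔV = (-2.54×10⁻⁹ C)(-55.4 V) = 1.41×10⁻⁷ J.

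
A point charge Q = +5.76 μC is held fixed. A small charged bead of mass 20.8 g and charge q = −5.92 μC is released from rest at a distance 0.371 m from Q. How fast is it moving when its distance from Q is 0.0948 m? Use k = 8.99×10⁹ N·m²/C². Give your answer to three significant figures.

15.2 m/s

Only the electrostatic force acts, so mechanical energy is conserved: ½mv² = U₁ − U₂ = kQq(1/r₁ − 1/r₂).
U₁ − U₂ = (8.99×10⁹ N·m²/C²)(5.76×10⁻⁶ C)(-5.92×10⁻⁶ C)(1/0.371 − 1/0.0948) = 2.41 J.
v = √(2·2.41/0.0208) = 15.2 m/s.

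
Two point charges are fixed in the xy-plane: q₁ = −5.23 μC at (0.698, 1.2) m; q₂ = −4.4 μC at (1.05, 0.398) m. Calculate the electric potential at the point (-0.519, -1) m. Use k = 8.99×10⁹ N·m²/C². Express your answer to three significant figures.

-3.75×10⁴ V

The total potential is the scalar sum of each charge's contribution, V = Σ kqᵢ/rᵢ.
Distances from the field point to each charge: r₁ = 2.51 m, r₂ = 2.10 m.
V = k[(-5.23×10⁻⁶)/(2.51) + (-4.40×10⁻⁶)/(2.10)] = -3.75×10⁴ V.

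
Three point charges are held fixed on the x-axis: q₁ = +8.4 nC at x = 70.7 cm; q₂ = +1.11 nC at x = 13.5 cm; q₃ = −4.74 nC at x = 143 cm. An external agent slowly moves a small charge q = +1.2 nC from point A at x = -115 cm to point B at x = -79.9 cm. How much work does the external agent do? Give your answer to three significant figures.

1.18×10⁻⁸ J

For quasistatic motion the external work equals the change in potential energy: W_ext = qΔV = q(V_B − V_A).
At A: distances to the source charges are 1.86 m, 1.28 m, 2.58 m; V_A = Σ kqᵢ/rᵢ = 31.9 V.
At B: distances to the source charges are 1.51 m, 0.934 m, 2.23 m; V_B = Σ kqᵢ/rᵢ = 41.7 V.
ΔV = V_B − V_A = 9.80 V.
W_ext = qΔV = (1.20×10⁻⁹ C)(9.80 V) = 1.18×10⁻⁸ J.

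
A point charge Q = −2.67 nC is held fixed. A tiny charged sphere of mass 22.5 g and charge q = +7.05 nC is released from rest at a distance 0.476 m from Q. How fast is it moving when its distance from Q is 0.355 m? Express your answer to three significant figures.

3.28×10⁻³ m/s

Only the electrostatic force acts, so mechanical energy is conserved: ½mv² = U₁ − U₂ = kQq(1/r₁ − 1/r₂).
U₁ − U₂ = (8.99×10⁹ N·m²/C²)(-2.67×10⁻⁹ C)(7.05×10⁻⁹ C)(1/0.476 − 1/0.355) = 1.21×10⁻⁷ J.
v = √(2·1.21×10⁻⁷/0.0225) = 3.28×10⁻³ m/s.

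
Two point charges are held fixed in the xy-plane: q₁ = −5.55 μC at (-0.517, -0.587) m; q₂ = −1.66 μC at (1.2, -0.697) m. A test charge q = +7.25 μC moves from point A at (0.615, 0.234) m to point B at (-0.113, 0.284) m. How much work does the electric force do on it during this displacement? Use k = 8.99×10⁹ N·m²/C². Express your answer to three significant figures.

The work done by the electric force is W_field = −ΔU = −q(V_B − V_A) = q(V_A − V_B).
At A: distances to the source charges are 1.40 m, 1.10 m; V_A = Σ kqᵢ/rᵢ = -4.93×10⁴ V.
At B: distances to the source charges are 0.960 m, 1.64 m; V_B = Σ kqᵢ/rᵢ = -6.11×10⁴ V.
ΔV = V_B − V_A = -1.18×10⁴ V.
W_field = −qΔV = −(7.25×10⁻⁶ C)(-1.18×10⁴ V) = 0.0857 J.

0.0857 J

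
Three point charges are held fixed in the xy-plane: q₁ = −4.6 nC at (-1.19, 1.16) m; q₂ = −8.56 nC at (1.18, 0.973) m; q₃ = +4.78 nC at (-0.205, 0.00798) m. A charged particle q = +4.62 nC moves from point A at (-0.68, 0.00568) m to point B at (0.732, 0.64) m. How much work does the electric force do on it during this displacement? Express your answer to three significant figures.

The work done by the electric force is W_field = −ΔU = −q(V_B − V_A) = q(V_A − V_B).
At A: distances to the source charges are 1.26 m, 2.10 m, 0.475 m; V_A = Σ kqᵢ/rᵢ = 21.0 V.
At B: distances to the source charges are 1.99 m, 0.558 m, 1.13 m; V_B = Σ kqᵢ/rᵢ = -121 V.
ΔV = V_B − V_A = -142 V.
W_field = −qΔV = −(4.62×10⁻⁹ C)(-142 V) = 6.54×10⁻⁷ J.

6.54×10⁻⁷ J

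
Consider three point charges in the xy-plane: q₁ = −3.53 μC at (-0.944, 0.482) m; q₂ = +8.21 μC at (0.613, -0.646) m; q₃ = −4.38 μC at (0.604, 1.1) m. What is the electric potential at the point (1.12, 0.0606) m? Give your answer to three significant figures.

Electric potential is a scalar, so the contributions from each charge add algebraically: V = Σ kqᵢ/rᵢ.
Distances from the field point to each charge: r₁ = 2.11 m, r₂ = 0.870 m, r₃ = 1.16 m.
V = k[(-3.53×10⁻⁶)/(2.11) + (8.21×10⁻⁶)/(0.870) + (-4.38×10⁻⁶)/(1.16)] = 3.59×10⁴ V.

3.59×10⁴ V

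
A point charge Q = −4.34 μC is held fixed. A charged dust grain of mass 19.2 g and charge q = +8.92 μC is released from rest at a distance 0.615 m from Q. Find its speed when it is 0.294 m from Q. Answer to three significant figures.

8.02 m/s

Only the electrostatic force acts, so mechanical energy is conserved: ½mv² = U₁ − U₂ = kQq(1/r₁ − 1/r₂).
U₁ − U₂ = (8.99×10⁹ N·m²/C²)(-4.34×10⁻⁶ C)(8.92×10⁻⁶ C)(1/0.615 − 1/0.294) = 0.618 J.
v = √(2·0.618/0.0192) = 8.02 m/s.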